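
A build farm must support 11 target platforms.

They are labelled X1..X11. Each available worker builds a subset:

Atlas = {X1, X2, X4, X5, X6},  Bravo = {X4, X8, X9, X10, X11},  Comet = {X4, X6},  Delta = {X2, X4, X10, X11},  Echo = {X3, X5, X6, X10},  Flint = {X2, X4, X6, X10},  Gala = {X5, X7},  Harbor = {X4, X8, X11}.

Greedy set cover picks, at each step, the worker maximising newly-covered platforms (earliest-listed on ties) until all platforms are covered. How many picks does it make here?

4

Greedy: pick Atlas (covers 5 new) → pick Bravo (covers 4 new) → pick Echo (covers 1 new) → pick Gala (covers 1 new). Total picks: 4.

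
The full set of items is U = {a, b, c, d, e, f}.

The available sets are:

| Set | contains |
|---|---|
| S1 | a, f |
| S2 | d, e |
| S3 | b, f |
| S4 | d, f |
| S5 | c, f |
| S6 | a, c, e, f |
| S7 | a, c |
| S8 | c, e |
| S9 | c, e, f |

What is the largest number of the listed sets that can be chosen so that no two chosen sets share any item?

S2, S3, S7 are pairwise disjoint (S2={d,e}; S3={b,f}; S7={a,c}).
Every remaining set overlaps one of these, and no 4 of the listed sets are pairwise disjoint, so 3 is the maximum.

3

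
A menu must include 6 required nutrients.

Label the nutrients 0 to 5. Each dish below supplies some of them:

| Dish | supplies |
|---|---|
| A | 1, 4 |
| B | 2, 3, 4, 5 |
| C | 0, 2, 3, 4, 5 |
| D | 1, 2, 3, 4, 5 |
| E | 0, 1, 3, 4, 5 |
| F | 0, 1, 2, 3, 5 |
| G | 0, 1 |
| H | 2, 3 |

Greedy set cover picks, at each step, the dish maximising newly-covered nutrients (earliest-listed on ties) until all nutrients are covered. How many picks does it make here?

Greedy: pick C (covers 5 new) → pick A (covers 1 new). Total picks: 2.

2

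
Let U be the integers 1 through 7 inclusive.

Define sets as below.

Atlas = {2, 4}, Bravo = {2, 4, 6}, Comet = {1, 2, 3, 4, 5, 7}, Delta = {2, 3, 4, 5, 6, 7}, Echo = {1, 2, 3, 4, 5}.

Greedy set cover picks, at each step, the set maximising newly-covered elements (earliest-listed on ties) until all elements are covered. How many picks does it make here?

Greedy: pick Comet (covers 6 new) → pick Bravo (covers 1 new). Total picks: 2.

2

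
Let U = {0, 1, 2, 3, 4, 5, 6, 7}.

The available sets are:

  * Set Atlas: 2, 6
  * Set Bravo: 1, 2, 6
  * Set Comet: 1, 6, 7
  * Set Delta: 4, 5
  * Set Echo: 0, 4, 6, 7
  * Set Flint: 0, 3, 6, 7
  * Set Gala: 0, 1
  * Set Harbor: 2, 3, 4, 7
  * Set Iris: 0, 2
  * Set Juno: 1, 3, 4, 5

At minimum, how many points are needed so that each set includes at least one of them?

The 3 points {0, 4, 6} hit every set.
The sets Atlas, Delta, Gala are pairwise disjoint, so any hitting set needs a separate point for each — at least 3. Hence 3 is optimal.

3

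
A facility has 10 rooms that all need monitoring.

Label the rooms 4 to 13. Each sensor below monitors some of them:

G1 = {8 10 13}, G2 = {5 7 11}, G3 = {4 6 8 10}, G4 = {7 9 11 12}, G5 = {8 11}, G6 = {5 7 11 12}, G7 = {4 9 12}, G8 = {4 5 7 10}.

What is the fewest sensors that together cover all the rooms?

G1 and G3 and G6 and G7 together: G1 ∪ G3 ∪ G6 ∪ G7 = {4, 5, 6, 7, 8, 9, 10, 11, 12, 13} — every room is covered.
No 3 of the 8 sensors cover everything (all 56 combinations miss at least one room), so 4 is optimal.

4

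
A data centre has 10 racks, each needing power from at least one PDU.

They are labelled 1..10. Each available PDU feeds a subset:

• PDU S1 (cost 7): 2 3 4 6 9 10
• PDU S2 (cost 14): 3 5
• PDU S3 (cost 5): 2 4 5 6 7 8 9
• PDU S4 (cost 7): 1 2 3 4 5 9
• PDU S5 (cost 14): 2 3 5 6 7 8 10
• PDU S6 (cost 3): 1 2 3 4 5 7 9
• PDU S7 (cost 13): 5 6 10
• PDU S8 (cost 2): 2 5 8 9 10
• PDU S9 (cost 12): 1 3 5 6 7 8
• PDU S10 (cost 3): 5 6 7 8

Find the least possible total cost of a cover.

S6, S8, S10 together cover every rack (S6 ∪ S8 ∪ S10 = {1, 2, 3, 4, 5, 6, 7, 8, 9, 10}); total cost 3 + 2 + 3 = 8.
No covering selection has total cost below 8.

8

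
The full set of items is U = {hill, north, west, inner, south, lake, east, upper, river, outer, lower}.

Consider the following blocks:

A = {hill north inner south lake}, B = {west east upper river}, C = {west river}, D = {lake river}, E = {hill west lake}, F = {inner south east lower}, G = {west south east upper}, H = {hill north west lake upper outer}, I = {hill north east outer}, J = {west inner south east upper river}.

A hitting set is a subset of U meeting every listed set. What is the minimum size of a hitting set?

3

T = {lake, east, river} meets every block (each contains at least one member of T), and |T| = 3.
No choice of 2 items meets every block, so 3 is the minimum.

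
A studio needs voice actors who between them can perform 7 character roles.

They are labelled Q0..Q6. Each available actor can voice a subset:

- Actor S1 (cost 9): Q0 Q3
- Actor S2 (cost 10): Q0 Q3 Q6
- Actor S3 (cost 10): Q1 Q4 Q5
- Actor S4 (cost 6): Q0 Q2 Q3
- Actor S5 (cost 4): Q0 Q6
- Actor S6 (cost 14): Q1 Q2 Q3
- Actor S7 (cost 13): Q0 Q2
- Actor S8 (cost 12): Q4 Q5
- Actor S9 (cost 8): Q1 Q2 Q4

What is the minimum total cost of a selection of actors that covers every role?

20

S3, S4, S5 together cover every role (S3 ∪ S4 ∪ S5 = {Q0, Q1, Q2, Q3, Q4, Q5, Q6}); total cost 10 + 6 + 4 = 20.
No covering selection has total cost below 20.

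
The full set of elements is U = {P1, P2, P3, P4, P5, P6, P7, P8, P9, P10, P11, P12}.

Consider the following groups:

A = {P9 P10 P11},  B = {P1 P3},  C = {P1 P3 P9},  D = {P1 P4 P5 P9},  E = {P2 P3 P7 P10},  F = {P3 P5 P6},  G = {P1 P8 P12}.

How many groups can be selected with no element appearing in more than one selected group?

A, F, G are pairwise disjoint (A={P9,P10,P11}; F={P3,P5,P6}; G={P1,P8,P12}).
Every remaining group overlaps one of these, and no 4 of the listed groups are pairwise disjoint, so 3 is the maximum.

3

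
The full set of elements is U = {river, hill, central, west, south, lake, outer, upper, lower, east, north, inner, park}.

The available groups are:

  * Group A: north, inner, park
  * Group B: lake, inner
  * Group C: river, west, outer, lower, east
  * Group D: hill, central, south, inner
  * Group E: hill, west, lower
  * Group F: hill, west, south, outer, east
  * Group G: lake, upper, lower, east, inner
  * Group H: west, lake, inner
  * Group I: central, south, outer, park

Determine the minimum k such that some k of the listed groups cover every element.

4

A and C and D and G together: A ∪ C ∪ D ∪ G = {river, hill, central, west, south, lake, outer, upper, lower, east, north, inner, park} — every element is covered.
No 3 of the 9 groups cover everything (all 84 combinations miss at least one element), so 4 is optimal.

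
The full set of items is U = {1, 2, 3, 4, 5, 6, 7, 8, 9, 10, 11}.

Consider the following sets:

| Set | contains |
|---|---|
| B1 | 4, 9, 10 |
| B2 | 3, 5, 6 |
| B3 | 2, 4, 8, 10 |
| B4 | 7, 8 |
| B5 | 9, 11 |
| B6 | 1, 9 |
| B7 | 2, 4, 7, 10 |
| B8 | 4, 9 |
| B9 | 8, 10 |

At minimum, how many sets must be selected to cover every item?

B2 and B5 and B6 and B7 and B9 together: B2 ∪ B5 ∪ B6 ∪ B7 ∪ B9 = {1, 2, 3, 4, 5, 6, 7, 8, 9, 10, 11} — every item is covered.
No 4 of the 9 sets cover everything (all 126 combinations miss at least one item), so 5 is optimal.

5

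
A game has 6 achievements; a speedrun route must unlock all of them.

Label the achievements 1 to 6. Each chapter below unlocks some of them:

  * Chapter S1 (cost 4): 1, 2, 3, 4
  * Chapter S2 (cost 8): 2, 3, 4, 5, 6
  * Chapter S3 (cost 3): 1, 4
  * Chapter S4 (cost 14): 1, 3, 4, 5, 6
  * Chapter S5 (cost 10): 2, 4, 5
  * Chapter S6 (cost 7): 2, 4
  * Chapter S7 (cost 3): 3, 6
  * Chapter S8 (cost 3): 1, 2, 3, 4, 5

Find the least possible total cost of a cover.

S7, S8 together cover every achievement (S7 ∪ S8 = {1, 2, 3, 4, 5, 6}); total cost 3 + 3 = 6.
No covering selection has total cost below 6.

6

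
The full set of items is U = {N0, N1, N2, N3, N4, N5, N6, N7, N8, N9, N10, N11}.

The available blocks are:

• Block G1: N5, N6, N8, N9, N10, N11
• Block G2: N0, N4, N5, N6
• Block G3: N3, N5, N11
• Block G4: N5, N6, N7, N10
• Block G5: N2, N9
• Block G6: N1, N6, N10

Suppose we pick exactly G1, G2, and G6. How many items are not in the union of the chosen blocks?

3

Union of G1, G2, G6 = {N0, N1, N4, N5, N6, N8, N9, N10, N11}.
Not covered: N2, N3, N7 — 3 items.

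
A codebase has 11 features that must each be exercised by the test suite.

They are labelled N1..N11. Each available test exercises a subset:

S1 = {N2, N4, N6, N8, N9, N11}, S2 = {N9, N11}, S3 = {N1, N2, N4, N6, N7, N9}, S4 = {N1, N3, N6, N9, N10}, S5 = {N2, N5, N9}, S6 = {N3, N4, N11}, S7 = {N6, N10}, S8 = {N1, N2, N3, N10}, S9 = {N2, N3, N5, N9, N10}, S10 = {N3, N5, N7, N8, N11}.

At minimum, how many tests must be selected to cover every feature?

3

Take {S3, S8, S10}. Their union is {N1, N2, N3, N4, N5, N6, N7, N8, N9, N10, N11}, which is all 11 features.
No 2 of the 10 tests cover everything (all 45 combinations miss at least one feature), so 3 is optimal.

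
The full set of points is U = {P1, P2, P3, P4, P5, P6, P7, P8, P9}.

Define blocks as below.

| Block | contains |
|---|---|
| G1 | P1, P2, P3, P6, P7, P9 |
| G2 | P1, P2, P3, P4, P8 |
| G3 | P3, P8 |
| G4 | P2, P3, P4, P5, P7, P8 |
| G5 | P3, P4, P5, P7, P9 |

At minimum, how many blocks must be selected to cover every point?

G1 and G4 together: G1 ∪ G4 = {P1, P2, P3, P4, P5, P6, P7, P8, P9} — every point is covered.
No single block has all 9 points (the largest, G1, has 6), so 2 is optimal.

2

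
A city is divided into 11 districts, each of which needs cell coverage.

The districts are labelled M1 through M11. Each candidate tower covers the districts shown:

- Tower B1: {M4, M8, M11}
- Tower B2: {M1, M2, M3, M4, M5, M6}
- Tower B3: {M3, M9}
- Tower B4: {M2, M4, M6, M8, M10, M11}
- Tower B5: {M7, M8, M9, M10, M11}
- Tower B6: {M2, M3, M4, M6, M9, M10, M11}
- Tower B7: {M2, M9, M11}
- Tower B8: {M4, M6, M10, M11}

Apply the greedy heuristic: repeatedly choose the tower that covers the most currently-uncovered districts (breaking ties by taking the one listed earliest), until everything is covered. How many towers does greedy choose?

Greedy: pick B6 (covers 7 new) → pick B2 (covers 2 new) → pick B5 (covers 2 new). Total picks: 3.
(The true minimum cover uses only 2 towers, so greedy is not optimal here.)

3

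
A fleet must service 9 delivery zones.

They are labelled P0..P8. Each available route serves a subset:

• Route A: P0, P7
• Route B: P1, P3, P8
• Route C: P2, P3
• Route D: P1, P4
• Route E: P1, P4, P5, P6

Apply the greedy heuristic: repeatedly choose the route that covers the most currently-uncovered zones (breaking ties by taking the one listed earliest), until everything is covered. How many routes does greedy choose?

Greedy: pick E (covers 4 new) → pick A (covers 2 new) → pick B (covers 2 new) → pick C (covers 1 new). Total picks: 4.

4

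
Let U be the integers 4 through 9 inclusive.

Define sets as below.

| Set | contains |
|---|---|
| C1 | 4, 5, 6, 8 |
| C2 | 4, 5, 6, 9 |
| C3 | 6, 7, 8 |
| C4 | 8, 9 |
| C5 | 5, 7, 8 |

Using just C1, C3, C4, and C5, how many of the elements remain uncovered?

0

Union of C1, C3, C4, C5 = {4, 5, 6, 7, 8, 9} — that's every element, so 0 are uncovered.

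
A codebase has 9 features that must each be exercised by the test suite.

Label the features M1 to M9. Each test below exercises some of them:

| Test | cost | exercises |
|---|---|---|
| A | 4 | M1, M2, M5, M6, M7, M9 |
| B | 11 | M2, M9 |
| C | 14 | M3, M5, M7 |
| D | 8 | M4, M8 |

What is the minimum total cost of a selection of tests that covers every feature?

26

A, C, D together cover every feature (A ∪ C ∪ D = {M1, M2, M3, M4, M5, M6, M7, M8, M9}); total cost 4 + 14 + 8 = 26.
No covering selection has total cost below 26.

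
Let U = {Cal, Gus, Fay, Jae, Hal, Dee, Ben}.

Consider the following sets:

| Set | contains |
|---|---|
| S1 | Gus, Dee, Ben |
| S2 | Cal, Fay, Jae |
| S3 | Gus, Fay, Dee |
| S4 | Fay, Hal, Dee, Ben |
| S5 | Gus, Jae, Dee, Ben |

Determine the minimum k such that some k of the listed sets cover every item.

S1 and S2 and S4 together: S1 ∪ S2 ∪ S4 = {Cal, Gus, Fay, Jae, Hal, Dee, Ben} — every item is covered.
Only S2 contains Cal, so S2 is forced; the remaining 4 items need at least 2 more sets (each remaining set adds at most 3) — so at least 3 sets are needed, and 3 is optimal.

3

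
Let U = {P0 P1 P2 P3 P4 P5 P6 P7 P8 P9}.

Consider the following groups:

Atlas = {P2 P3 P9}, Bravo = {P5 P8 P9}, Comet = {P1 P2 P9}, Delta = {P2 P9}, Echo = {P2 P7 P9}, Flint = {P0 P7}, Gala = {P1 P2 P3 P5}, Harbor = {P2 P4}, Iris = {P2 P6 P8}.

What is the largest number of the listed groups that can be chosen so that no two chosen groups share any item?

Bravo, Flint, Harbor are pairwise disjoint (Bravo={P5,P8,P9}; Flint={P0,P7}; Harbor={P2,P4}).
Every remaining group overlaps one of these, and no 4 of the listed groups are pairwise disjoint, so 3 is the maximum.

3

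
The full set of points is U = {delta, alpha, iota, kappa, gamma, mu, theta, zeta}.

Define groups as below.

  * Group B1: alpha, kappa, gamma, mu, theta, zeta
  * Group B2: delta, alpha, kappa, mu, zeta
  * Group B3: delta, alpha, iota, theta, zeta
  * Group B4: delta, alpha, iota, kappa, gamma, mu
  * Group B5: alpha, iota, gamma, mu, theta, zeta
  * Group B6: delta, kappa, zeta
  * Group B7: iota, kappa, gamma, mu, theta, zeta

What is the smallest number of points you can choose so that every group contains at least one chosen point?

The 2 points {alpha, zeta} hit every group.
No single point lies in every group, so at least 2 are needed and 2 is optimal.

2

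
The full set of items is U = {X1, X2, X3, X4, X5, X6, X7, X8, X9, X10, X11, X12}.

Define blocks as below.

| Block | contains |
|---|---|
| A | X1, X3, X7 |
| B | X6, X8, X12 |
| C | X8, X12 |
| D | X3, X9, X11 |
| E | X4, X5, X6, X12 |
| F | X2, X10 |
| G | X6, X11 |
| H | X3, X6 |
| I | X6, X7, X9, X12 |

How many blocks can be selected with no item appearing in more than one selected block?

A, C, F, G are pairwise disjoint (A={X1,X3,X7}; C={X8,X12}; F={X2,X10}; G={X6,X11}).
Every remaining block overlaps one of these, and no 5 of the listed blocks are pairwise disjoint, so 4 is the maximum.

4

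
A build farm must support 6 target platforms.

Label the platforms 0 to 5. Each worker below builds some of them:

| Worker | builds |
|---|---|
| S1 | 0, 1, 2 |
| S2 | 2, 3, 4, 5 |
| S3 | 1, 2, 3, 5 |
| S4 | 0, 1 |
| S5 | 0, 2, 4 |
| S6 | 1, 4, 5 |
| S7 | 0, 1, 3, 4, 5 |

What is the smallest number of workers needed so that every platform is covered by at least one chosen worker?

S3 and S7 together: S3 ∪ S7 = {0, 1, 2, 3, 4, 5} — every platform is covered.
No single worker has all 6 platforms (the largest, S7, has 5), so 2 is optimal.

2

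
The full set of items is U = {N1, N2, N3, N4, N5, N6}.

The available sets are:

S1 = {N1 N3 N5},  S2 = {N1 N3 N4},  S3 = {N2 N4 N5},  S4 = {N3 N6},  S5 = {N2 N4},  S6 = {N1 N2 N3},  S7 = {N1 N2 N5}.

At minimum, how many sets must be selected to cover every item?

Take {S4, S5, S7}. Their union is {N1, N2, N3, N4, N5, N6}, which is all 6 items.
Only S4 contains N6, so S4 is forced; the remaining 4 items need at least 2 more sets (each remaining set adds at most 3) — so at least 3 sets are needed, and 3 is optimal.

3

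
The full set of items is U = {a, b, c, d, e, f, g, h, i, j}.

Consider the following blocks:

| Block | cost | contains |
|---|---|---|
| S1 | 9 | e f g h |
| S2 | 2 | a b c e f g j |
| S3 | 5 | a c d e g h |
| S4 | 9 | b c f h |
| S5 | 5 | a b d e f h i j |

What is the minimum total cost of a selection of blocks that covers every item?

S2, S5 together cover every item (S2 ∪ S5 = {a, b, c, d, e, f, g, h, i, j}); total cost 2 + 5 = 7.
No covering selection has total cost below 7.

7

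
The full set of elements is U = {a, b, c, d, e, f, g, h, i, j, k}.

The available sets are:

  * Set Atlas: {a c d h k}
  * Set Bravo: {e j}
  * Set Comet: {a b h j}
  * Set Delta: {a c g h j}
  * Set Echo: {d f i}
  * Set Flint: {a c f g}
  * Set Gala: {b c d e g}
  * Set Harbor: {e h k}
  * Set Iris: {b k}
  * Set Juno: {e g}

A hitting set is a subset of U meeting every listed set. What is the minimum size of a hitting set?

Take T = {b, c, e, i}. Each listed set contains at least one of these, so T is a hitting set of size 4.
No choice of 3 elements meets every set, so 4 is the minimum.

4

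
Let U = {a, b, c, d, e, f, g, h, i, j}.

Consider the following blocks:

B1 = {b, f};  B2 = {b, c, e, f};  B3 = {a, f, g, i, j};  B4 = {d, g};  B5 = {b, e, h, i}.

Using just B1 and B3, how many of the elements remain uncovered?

4

Union of B1, B3 = {a, b, f, g, i, j}.
Not covered: c, d, e, h — 4 elements.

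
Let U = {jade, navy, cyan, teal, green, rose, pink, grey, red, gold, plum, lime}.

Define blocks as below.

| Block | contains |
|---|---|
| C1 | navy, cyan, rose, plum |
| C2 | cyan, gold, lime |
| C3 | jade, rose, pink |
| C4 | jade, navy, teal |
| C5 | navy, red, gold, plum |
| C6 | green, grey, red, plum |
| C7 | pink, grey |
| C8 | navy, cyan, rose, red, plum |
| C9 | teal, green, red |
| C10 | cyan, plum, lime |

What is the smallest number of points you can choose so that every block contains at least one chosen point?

H = {teal, pink, plum, lime} meets every block (each contains at least one member of H), and |H| = 4.
No choice of 3 points meets every block, so 4 is the minimum.

4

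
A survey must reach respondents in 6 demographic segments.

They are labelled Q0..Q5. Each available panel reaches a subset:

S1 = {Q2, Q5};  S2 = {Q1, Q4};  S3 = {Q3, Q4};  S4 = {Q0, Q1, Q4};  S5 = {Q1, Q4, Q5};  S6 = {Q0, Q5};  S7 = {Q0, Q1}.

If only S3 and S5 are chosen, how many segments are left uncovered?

2

Union of S3, S5 = {Q1, Q3, Q4, Q5}.
Not covered: Q0, Q2 — 2 segments.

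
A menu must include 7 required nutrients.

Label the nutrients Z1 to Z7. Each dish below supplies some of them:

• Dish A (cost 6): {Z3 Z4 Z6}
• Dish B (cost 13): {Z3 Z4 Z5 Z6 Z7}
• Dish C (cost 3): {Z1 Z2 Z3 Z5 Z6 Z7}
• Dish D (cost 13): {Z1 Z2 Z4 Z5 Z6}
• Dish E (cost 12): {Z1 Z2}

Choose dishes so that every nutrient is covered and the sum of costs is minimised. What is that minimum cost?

A, C together cover every nutrient (A ∪ C = {Z1, Z2, Z3, Z4, Z5, Z6, Z7}); total cost 6 + 3 = 9.
No covering selection has total cost below 9.

9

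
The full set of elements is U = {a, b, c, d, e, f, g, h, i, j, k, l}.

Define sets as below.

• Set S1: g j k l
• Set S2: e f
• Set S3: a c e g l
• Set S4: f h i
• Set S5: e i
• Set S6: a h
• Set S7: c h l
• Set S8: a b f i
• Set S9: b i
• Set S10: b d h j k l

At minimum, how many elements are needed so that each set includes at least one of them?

4

T = {b, e, g, h} meets every set (each contains at least one member of T), and |T| = 4.
The sets S1, S2, S6, S9 are pairwise disjoint, so any hitting set needs a separate element for each — at least 4. Hence 4 is optimal.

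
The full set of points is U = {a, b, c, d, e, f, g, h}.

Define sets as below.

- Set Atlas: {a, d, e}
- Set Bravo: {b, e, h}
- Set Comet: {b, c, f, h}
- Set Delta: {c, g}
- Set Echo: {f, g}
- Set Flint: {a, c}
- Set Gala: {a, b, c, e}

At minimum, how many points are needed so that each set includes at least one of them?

3

The 3 points {c, e, g} hit every set.
The sets Bravo, Echo, Flint are pairwise disjoint, so any hitting set needs a separate point for each — at least 3. Hence 3 is optimal.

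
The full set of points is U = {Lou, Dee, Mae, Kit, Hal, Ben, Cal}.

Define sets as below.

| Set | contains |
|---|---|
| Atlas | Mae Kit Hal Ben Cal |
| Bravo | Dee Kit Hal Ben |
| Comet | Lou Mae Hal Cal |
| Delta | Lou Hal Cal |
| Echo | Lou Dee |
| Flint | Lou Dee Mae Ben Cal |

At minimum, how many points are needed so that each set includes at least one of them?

2

Take H = {Lou, Kit}. Each listed set contains at least one of these, so H is a hitting set of size 2.
The sets Atlas, Echo are pairwise disjoint, so any hitting set needs a separate point for each — at least 2. Hence 2 is optimal.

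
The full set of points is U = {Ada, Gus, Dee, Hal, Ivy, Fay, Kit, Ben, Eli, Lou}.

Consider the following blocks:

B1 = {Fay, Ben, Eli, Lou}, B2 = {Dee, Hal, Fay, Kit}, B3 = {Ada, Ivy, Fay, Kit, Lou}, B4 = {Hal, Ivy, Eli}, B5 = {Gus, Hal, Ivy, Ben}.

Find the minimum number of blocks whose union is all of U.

Take {B2, B3, B4, B5}. Their union is {Ada, Gus, Dee, Hal, Ivy, Fay, Kit, Ben, Eli, Lou}, which is all 10 points.
No 3 of the 5 blocks cover everything (all 10 combinations miss at least one point), so 4 is optimal.

4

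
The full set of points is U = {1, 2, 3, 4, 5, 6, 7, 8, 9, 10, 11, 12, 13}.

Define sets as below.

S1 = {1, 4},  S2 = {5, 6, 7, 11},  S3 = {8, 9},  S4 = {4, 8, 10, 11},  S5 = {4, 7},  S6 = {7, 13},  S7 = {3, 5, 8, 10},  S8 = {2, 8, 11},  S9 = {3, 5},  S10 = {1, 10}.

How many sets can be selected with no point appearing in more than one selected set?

S3, S6, S9, S10 are pairwise disjoint (S3={8,9}; S6={7,13}; S9={3,5}; S10={1,10}).
Every remaining set overlaps one of these, and no 5 of the listed sets are pairwise disjoint, so 4 is the maximum.

4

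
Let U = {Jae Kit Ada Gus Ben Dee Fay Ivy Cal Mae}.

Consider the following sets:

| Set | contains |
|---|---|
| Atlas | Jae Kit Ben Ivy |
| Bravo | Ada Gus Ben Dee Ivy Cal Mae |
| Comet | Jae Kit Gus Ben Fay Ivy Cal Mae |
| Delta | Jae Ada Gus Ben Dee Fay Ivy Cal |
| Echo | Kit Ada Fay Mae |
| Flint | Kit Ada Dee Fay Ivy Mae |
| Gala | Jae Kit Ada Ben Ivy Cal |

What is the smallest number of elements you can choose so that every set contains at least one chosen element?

2

Take H = {Kit, Gus}. Each listed set contains at least one of these, so H is a hitting set of size 2.
No single element lies in every set, so at least 2 are needed and 2 is optimal.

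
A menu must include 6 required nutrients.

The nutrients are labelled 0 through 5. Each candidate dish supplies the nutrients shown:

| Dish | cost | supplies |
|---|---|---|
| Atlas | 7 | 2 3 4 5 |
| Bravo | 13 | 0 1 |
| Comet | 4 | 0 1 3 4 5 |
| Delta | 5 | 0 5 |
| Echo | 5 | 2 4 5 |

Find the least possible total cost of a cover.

Comet, Echo together cover every nutrient (Comet ∪ Echo = {0, 1, 2, 3, 4, 5}); total cost 4 + 5 = 9.
No covering selection has total cost below 9.

9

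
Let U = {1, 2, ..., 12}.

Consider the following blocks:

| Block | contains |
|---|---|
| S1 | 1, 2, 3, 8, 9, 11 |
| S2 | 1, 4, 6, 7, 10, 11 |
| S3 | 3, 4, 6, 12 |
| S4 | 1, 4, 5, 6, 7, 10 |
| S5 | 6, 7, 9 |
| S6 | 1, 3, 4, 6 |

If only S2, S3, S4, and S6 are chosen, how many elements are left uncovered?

Union of S2, S3, S4, S6 = {1, 3, 4, 5, 6, 7, 10, 11, 12}.
Not covered: 2, 8, 9 — 3 elements.

3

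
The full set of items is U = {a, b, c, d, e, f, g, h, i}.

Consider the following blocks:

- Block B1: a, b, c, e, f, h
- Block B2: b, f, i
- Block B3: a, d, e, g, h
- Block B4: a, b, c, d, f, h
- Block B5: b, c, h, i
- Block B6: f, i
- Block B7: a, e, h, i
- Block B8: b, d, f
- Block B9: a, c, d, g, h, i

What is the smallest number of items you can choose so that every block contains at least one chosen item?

The 2 items {f, h} hit every block.
The blocks B2, B3 are pairwise disjoint, so any hitting set needs a separate item for each — at least 2. Hence 2 is optimal.

2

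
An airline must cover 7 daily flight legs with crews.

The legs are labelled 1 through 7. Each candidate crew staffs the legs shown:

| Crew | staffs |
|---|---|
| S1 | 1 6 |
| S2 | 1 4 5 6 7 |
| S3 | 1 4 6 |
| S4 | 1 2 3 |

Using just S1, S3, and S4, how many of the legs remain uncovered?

Union of S1, S3, S4 = {1, 2, 3, 4, 6}.
Not covered: 5, 7 — 2 legs.

2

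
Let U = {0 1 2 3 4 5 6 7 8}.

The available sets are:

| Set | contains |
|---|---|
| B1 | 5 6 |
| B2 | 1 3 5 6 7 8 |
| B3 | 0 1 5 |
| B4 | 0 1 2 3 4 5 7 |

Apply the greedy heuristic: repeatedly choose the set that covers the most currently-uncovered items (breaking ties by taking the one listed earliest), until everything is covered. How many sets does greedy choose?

Greedy: pick B4 (covers 7 new) → pick B2 (covers 2 new). Total picks: 2.

2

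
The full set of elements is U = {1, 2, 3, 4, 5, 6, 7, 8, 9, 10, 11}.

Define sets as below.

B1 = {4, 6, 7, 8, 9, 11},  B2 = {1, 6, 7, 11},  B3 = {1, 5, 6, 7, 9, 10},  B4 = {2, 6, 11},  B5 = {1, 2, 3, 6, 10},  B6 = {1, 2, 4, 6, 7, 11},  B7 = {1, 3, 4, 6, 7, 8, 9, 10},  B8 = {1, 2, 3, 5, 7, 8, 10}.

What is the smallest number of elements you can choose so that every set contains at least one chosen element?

The 2 elements {1, 6} hit every set.
No single element lies in every set, so at least 2 are needed and 2 is optimal.

2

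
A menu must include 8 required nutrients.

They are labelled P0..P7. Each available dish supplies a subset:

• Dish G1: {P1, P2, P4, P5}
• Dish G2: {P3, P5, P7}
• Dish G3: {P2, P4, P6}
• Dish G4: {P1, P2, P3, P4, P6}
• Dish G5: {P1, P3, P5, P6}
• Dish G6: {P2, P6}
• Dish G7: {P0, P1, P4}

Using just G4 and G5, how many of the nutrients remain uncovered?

2

Union of G4, G5 = {P1, P2, P3, P4, P5, P6}.
Not covered: P0, P7 — 2 nutrients.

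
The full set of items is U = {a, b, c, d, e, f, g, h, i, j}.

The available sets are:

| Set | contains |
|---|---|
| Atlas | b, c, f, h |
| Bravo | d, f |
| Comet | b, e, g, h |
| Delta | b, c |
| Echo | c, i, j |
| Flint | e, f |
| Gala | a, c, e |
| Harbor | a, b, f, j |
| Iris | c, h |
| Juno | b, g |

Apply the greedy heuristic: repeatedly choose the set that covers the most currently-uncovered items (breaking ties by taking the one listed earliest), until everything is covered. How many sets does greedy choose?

5

Greedy: pick Atlas (covers 4 new) → pick Comet (covers 2 new) → pick Echo (covers 2 new) → pick Bravo (covers 1 new) → pick Gala (covers 1 new). Total picks: 5.
(The true minimum cover uses only 4 sets, so greedy is not optimal here.)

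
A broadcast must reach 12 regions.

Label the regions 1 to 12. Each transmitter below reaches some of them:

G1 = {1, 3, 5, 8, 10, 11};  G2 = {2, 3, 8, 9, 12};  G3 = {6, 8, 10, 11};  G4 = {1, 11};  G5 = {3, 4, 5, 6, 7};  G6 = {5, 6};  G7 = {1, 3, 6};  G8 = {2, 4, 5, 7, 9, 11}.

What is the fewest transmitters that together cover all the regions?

G1 and G2 and G5 together: G1 ∪ G2 ∪ G5 = {1, 2, 3, 4, 5, 6, 7, 8, 9, 10, 11, 12} — every region is covered.
Only G2 contains 12, so G2 is forced; the remaining 7 regions need at least 2 more transmitters (each remaining transmitter adds at most 4) — so at least 3 transmitters are needed, and 3 is optimal.

3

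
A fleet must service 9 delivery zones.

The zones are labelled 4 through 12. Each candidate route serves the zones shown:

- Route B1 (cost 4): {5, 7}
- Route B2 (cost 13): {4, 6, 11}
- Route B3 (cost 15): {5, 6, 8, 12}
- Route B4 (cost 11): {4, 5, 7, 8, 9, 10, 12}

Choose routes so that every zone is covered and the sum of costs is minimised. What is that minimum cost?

24

B2, B4 together cover every zone (B2 ∪ B4 = {4, 5, 6, 7, 8, 9, 10, 11, 12}); total cost 13 + 11 = 24.
No covering selection has total cost below 24.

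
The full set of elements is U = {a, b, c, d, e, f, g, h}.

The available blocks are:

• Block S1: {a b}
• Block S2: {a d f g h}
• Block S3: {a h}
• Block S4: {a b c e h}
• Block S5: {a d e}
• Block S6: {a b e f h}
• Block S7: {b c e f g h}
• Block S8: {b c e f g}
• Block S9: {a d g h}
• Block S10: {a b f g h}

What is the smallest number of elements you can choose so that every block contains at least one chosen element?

T = {a, c} meets every block (each contains at least one member of T), and |T| = 2.
The blocks S3, S8 are pairwise disjoint, so any hitting set needs a separate element for each — at least 2. Hence 2 is optimal.

2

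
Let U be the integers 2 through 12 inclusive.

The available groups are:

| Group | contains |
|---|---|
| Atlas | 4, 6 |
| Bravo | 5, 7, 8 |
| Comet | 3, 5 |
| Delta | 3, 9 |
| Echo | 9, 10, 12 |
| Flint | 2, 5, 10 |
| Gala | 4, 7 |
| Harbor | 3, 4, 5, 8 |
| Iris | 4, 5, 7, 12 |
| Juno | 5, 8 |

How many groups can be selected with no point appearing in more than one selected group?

Atlas, Delta, Flint are pairwise disjoint (Atlas={4,6}; Delta={3,9}; Flint={2,5,10}).
Every remaining group overlaps one of these, and no 4 of the listed groups are pairwise disjoint, so 3 is the maximum.

3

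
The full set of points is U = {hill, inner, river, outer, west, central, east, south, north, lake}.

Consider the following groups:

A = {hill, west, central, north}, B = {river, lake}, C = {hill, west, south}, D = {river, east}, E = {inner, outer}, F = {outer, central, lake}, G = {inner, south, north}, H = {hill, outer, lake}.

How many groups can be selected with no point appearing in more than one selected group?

B, C, E are pairwise disjoint (B={river,lake}; C={hill,west,south}; E={inner,outer}).
Every remaining group overlaps one of these, and no 4 of the listed groups are pairwise disjoint, so 3 is the maximum.

3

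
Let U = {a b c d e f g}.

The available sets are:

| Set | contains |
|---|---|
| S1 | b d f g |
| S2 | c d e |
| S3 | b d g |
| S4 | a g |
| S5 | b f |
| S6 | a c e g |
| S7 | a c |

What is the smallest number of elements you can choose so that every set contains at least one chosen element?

3

H = {a, d, f} meets every set (each contains at least one member of H), and |H| = 3.
The sets S2, S4, S5 are pairwise disjoint, so any hitting set needs a separate element for each — at least 3. Hence 3 is optimal.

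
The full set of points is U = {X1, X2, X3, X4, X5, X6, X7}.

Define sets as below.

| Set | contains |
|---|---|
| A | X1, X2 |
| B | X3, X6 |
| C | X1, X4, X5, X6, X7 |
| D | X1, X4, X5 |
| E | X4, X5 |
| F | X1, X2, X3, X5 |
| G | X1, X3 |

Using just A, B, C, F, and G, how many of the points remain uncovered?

Union of A, B, C, F, G = {X1, X2, X3, X4, X5, X6, X7} — that's every point, so 0 are uncovered.

0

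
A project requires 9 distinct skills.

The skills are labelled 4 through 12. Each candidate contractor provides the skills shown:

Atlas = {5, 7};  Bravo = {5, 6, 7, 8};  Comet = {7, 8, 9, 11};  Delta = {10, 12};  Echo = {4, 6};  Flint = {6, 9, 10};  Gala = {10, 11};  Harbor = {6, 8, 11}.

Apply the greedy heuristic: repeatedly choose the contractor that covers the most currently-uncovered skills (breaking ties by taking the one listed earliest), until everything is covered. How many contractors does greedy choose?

Greedy: pick Bravo (covers 4 new) → pick Comet (covers 2 new) → pick Delta (covers 2 new) → pick Echo (covers 1 new). Total picks: 4.

4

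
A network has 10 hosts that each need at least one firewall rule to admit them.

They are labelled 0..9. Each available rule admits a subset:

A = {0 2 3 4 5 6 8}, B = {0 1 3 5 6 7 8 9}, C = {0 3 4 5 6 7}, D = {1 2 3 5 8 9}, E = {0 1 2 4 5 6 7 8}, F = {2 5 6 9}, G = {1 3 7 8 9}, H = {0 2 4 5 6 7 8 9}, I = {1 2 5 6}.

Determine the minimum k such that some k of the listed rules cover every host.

2

E and G together: E ∪ G = {0, 1, 2, 3, 4, 5, 6, 7, 8, 9} — every host is covered.
No single rule has all 10 hosts (the largest, B, has 8), so 2 is optimal.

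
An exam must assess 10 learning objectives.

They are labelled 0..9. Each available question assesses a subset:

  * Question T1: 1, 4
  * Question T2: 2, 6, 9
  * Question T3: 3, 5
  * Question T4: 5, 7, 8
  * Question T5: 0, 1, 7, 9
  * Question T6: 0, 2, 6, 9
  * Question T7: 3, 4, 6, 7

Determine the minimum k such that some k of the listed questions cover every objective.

T1 and T4 and T6 and T7 together: T1 ∪ T4 ∪ T6 ∪ T7 = {0, 1, 2, 3, 4, 5, 6, 7, 8, 9} — every objective is covered.
No 3 of the 7 questions cover everything (all 35 combinations miss at least one objective), so 4 is optimal.

4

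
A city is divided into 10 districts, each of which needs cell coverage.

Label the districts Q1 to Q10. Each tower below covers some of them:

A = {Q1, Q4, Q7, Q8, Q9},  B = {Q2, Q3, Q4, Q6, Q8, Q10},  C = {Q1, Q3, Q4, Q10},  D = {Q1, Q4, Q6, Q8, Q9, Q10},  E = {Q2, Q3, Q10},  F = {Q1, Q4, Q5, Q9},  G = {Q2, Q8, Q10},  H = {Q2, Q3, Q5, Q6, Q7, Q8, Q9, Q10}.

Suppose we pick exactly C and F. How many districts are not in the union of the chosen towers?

4

Union of C, F = {Q1, Q3, Q4, Q5, Q9, Q10}.
Not covered: Q2, Q6, Q7, Q8 — 4 districts.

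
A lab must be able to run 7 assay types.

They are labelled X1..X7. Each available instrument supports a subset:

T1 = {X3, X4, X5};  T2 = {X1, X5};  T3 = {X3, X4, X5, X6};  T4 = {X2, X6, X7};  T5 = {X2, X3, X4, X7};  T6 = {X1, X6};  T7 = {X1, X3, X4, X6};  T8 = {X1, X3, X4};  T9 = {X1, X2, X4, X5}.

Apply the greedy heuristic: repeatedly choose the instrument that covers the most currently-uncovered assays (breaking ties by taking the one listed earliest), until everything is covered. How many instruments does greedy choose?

3

Greedy: pick T3 (covers 4 new) → pick T4 (covers 2 new) → pick T2 (covers 1 new). Total picks: 3.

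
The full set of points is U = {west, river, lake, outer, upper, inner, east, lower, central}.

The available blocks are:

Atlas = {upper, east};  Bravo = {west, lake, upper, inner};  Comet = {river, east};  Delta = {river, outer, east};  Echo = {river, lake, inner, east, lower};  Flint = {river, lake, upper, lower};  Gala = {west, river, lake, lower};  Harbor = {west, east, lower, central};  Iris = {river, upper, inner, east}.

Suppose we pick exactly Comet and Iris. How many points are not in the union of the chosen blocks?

5

Union of Comet, Iris = {river, upper, inner, east}.
Not covered: west, lake, outer, lower, central — 5 points.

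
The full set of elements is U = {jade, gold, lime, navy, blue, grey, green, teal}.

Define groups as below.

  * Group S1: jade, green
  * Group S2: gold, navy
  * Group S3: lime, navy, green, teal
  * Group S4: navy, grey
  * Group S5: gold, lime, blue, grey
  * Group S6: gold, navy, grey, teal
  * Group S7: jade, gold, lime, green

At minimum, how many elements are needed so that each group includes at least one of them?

H = {gold, navy, green} meets every group (each contains at least one member of H), and |H| = 3.
No choice of 2 elements meets every group, so 3 is the minimum.

3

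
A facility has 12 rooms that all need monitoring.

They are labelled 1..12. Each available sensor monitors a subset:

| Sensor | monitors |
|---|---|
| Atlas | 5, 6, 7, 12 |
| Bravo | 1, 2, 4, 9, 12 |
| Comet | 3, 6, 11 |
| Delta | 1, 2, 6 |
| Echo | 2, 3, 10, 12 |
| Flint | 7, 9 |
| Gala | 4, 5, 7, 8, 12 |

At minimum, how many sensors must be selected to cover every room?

4

Bravo and Comet and Echo and Gala together: Bravo ∪ Comet ∪ Echo ∪ Gala = {1, 2, 3, 4, 5, 6, 7, 8, 9, 10, 11, 12} — every room is covered.
Only Gala contains 8, so Gala is forced; the remaining 7 rooms need at least 3 more sensors (each remaining sensor adds at most 3) — so at least 4 sensors are needed, and 4 is optimal.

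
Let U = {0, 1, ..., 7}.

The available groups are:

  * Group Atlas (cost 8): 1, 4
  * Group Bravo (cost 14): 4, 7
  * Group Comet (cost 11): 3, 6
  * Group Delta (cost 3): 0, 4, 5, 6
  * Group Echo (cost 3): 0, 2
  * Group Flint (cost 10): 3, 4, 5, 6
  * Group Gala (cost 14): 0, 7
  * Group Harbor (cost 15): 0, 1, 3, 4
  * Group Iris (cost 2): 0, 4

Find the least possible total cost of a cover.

35

Bravo, Delta, Echo, Harbor together cover every element (Bravo ∪ Delta ∪ Echo ∪ Harbor = {0, 1, 2, 3, 4, 5, 6, 7}); total cost 14 + 3 + 3 + 15 = 35.
No covering selection has total cost below 35.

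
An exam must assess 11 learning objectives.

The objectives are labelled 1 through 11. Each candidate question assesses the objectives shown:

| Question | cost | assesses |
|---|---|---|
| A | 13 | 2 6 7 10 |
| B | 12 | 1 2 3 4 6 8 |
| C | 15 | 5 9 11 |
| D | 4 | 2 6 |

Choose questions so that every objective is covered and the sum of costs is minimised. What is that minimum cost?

40

A, B, C together cover every objective (A ∪ B ∪ C = {1, 2, 3, 4, 5, 6, 7, 8, 9, 10, 11}); total cost 13 + 12 + 15 = 40.
No covering selection has total cost below 40.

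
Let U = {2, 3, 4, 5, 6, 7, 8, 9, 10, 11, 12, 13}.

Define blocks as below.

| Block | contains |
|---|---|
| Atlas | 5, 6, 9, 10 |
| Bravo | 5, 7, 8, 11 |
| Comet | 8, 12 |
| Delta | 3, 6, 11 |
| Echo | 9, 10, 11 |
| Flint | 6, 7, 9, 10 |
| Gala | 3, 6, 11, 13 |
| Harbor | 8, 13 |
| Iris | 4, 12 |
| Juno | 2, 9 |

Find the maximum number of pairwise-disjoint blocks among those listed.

Delta, Harbor, Iris, Juno are pairwise disjoint (Delta={3,6,11}; Harbor={8,13}; Iris={4,12}; Juno={2,9}).
Every remaining block overlaps one of these, and no 5 of the listed blocks are pairwise disjoint, so 4 is the maximum.

4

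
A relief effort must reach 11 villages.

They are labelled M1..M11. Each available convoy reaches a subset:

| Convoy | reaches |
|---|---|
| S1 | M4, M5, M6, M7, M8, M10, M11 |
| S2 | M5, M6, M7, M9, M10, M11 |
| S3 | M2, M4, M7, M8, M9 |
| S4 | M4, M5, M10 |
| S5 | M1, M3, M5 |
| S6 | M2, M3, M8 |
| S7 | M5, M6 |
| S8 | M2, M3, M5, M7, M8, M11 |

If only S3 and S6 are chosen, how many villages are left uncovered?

Union of S3, S6 = {M2, M3, M4, M7, M8, M9}.
Not covered: M1, M5, M6, M10, M11 — 5 villages.

5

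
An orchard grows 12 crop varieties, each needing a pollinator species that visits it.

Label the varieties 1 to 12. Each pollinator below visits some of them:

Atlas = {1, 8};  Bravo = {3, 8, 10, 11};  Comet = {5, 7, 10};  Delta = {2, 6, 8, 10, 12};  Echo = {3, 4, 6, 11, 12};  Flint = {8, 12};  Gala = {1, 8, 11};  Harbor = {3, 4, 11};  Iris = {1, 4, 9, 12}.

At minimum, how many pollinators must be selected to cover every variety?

4

Take {Comet, Delta, Harbor, Iris}. Their union is {1, 2, 3, 4, 5, 6, 7, 8, 9, 10, 11, 12}, which is all 12 varieties.
Only Delta contains 2, so Delta is forced; the remaining 7 varieties need at least 3 more pollinators (each remaining pollinator adds at most 3) — so at least 4 pollinators are needed, and 4 is optimal.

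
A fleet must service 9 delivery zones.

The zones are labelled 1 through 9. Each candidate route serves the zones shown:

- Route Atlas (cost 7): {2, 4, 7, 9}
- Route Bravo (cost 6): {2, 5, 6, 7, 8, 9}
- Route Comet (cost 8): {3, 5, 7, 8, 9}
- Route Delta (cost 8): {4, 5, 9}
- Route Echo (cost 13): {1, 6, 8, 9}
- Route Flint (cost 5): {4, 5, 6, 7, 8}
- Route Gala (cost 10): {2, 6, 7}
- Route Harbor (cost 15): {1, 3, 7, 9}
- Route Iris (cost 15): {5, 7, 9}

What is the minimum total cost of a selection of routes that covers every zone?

26

Bravo, Flint, Harbor together cover every zone (Bravo ∪ Flint ∪ Harbor = {1, 2, 3, 4, 5, 6, 7, 8, 9}); total cost 6 + 5 + 15 = 26.
No covering selection has total cost below 26.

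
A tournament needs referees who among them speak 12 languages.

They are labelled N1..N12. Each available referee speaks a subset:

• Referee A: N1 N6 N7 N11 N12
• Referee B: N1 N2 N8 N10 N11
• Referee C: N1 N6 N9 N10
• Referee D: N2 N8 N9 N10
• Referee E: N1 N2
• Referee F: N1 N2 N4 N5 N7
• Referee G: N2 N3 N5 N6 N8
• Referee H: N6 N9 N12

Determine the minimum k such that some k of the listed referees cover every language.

Take {B, F, G, H}. Their union is {N1, N2, N3, N4, N5, N6, N7, N8, N9, N10, N11, N12}, which is all 12 languages.
Only F contains N4, so F is forced; the remaining 7 languages need at least 3 more referees (each remaining referee adds at most 3) — so at least 4 referees are needed, and 4 is optimal.

4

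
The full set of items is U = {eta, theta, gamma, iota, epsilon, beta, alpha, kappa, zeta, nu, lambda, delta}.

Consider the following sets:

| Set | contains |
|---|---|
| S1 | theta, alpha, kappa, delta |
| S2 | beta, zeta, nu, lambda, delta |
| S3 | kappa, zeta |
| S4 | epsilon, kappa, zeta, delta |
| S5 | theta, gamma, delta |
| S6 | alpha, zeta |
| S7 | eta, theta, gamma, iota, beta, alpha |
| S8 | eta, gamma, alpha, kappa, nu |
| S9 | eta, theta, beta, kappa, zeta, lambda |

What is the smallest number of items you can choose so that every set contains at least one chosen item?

3

The 3 items {theta, gamma, zeta} hit every set.
No choice of 2 items meets every set, so 3 is the minimum.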